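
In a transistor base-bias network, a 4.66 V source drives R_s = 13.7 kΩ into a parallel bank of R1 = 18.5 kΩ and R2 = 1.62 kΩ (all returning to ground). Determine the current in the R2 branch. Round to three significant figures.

I ≈ 0.282 mA

Parallel bank: R_p = 1/(1/18.5 + 1/1.62) = 1.490 kΩ.
V_A by voltage divider: V_A = 4.66 × 1.490/(13.7 + 1.490) = 0.4570 V.
I(R2) = V_A / R2 = 0.4570/1.62 = 0.2821 mA.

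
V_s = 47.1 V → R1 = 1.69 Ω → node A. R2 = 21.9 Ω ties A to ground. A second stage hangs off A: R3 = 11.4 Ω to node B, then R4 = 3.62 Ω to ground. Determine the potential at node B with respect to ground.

V_B ≈ 9.54 V

Looking into the second stage from A: R3 + R4 = 15.02 Ω appears in parallel with R2.
Effective lower resistance at A: R2 ‖ 15.02 = 8.909 Ω.
V_A = 47.1 × 8.909/(1.69 + 8.909) = 39.59 V.
Then the unloaded second divider: V_B = V_A × R4/(R3+R4) = 39.59 × 0.2410 = 9.542 V.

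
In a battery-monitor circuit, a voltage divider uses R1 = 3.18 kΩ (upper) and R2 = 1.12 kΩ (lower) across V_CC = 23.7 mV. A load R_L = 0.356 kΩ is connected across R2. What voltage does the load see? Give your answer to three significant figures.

V_out ≈ 1.86 mV

R2 ‖ R_L = (1.12 × 0.356)/(1.12 + 0.356) = 0.2701 kΩ.
Voltage divider with the loaded lower leg: V_out = 23.7 × 0.2701/(3.18 + 0.2701) = 23.7 × 0.07830 = 1.856 mV.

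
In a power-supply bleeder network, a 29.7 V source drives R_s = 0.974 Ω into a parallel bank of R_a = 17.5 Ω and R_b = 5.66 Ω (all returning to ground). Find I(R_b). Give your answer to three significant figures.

Equivalent of the parallel group: R_p = 4.277 Ω.
V_A by voltage divider: V_A = 29.7 × 4.277/(0.974 + 4.277) = 24.19 V.
Branch current I = V_A/R_b = 24.19/5.66 = 4.274 A.

I ≈ 4.27 A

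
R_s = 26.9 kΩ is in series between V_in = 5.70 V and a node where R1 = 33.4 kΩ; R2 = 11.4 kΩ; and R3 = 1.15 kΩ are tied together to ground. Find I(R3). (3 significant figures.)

Combine the parallel branches: R_p = (1/33.4 + 1/11.4 + 1/1.15)⁻¹ = 1.013 kΩ.
Node voltage V_A = V_in · R_p/(R_s + R_p) = 5.70 × 0.03629 = 0.2068 V.
I(R3) = V_A / R3 = 0.2068/1.15 = 0.1799 mA.

I ≈ 0.180 mA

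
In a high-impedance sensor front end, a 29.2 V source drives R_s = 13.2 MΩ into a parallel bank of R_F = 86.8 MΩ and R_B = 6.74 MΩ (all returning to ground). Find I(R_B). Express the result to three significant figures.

Parallel bank: R_p = 1/(1/86.8 + 1/6.74) = 6.254 MΩ.
V_A by voltage divider: V_A = 29.2 × 6.254/(13.2 + 6.254) = 9.387 V.
I(R_B) = V_A / R_B = 9.387/6.74 = 1.393 µA.

I ≈ 1.39 µA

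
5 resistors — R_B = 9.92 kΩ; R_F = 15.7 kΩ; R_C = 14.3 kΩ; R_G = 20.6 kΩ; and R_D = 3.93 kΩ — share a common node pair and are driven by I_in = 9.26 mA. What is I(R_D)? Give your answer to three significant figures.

ΣG = 1/9.92 + 1/15.7 + 1/14.3 + 1/20.6 + 1/3.93 = 0.5374.
Current divider: I(R_D) = I_in · G_k/ΣG = 9.26 × (0.2545/0.5374) = 9.26 × 0.4735 = 4.384 mA.

I ≈ 4.38 mA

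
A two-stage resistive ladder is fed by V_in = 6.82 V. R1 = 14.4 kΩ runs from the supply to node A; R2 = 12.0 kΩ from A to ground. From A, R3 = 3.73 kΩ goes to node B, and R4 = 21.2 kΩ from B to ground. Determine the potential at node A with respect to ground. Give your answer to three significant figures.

V_A ≈ 2.46 V

The second stage (R3 + R4 = 24.93 kΩ) loads node A in parallel with R2.
Effective lower resistance at A: R2 ‖ 24.93 = 8.101 kΩ.
So V_A = 6.82 × 0.3600 = 2.455 V.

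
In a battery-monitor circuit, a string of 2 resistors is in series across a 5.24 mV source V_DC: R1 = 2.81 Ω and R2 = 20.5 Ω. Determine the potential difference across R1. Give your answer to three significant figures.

V ≈ 0.632 mV

ΣR = 2.81 + 20.5 = 23.31 Ω.
Voltage divider: V = V_DC · (2.810 / 23.31) = 5.24 × 0.1205 = 0.6317 mV.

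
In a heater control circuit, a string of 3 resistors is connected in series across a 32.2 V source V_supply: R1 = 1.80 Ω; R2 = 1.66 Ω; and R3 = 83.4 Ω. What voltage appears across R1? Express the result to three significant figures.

V ≈ 0.667 V

Series total: ΣR = 1.80 + 1.66 + 83.4 = 86.86 Ω.
V = V_supply · R/ΣR = 32.2 × 0.02072 = 0.6673 V.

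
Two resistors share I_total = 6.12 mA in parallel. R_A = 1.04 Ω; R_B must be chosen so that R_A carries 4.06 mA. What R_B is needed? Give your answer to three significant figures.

Two-branch current divider: I_A = I_total · R_B/(R_A + R_B).
4.06/6.12 = R_B/(R_A + R_B) → R_B = R_A · (0.6634)/(1 − 0.6634) = 1.04 × 1.971 = 2.050 Ω.

R_B ≈ 2.05 Ω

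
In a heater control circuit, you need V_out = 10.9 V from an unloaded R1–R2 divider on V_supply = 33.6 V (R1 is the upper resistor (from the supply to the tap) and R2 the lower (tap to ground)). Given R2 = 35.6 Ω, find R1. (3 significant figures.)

R1 ≈ 74.1 Ω

V_out/V_supply = R2/(R1+R2) = 0.3244.
So R1 = R2 · (V_supply/V_out − 1) = 35.6 × (33.6/10.9 − 1) = 35.6 × 2.083 = 74.14 Ω.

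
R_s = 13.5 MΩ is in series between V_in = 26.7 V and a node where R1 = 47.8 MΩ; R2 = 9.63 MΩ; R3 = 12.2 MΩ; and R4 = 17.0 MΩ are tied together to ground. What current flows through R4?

I ≈ 0.343 µA

Parallel bank: R_p = 1/(1/47.8 + 1/9.63 + 1/12.2 + 1/17.0) = 3.766 MΩ.
V_A by voltage divider: V_A = 26.7 × 3.766/(13.5 + 3.766) = 5.823 V.
I(R4) = V_A / R4 = 5.823/17.0 = 0.3426 µA.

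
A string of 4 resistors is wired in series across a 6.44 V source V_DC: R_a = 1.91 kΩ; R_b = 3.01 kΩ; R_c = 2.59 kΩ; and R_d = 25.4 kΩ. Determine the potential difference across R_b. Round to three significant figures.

Total series resistance ΣR = 1.91 + 3.01 + 2.59 + 25.4 = 32.91 kΩ.
By the voltage-divider rule, V = 6.44 × 3.010/32.91 = 0.5890 V.

V ≈ 0.589 V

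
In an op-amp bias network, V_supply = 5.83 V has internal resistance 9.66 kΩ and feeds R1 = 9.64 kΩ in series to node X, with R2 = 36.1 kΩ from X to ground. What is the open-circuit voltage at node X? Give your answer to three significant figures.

V_th ≈ 3.80 V

R1' = 9.66 + 9.64 = 19.30 kΩ (source resistance + R1).
With X open, the divider is unloaded: V_th = 5.83 × 36.1/55.40 = 3.799 V.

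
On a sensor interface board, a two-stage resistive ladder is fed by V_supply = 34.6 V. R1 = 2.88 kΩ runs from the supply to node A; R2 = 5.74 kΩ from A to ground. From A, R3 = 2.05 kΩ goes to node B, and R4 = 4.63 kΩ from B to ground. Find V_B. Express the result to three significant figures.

Node A sees R2 in parallel with the series input of stage 2, R3 + R4 = 6.680 kΩ.
Effective lower resistance at A: R2 ‖ 6.680 = 3.087 kΩ.
First divider: V_A = V_supply · 3.087/(2.88 + 3.087) = 17.90 V.
V_B = V_A × 0.6931 = 12.41 V.

V_B ≈ 12.4 V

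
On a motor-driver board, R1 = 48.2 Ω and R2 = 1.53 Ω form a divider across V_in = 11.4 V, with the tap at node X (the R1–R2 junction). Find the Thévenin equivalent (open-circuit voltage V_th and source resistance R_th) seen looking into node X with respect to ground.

V_th ≈ 0.351 V, R_th ≈ 1.48 Ω

With X open, the divider is unloaded: V_th = 11.4 × 1.53/49.73 = 0.3507 V.
With V_in suppressed (replaced by a short), R_th = R1 ‖ R2 = (48.20 × 1.53)/(48.20 + 1.53) = 1.483 Ω.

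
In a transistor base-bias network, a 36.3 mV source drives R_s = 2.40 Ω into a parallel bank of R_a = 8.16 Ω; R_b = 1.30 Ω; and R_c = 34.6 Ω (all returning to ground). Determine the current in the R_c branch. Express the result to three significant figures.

Parallel bank: R_p = 1/(1/8.16 + 1/1.30 + 1/34.6) = 1.086 Ω.
Node voltage V_A = V_CC · R_p/(R_s + R_p) = 36.3 × 0.3116 = 11.31 mV.
Branch current I = V_A/R_c = 11.31/34.6 = 0.3269 mA.

I ≈ 0.327 mA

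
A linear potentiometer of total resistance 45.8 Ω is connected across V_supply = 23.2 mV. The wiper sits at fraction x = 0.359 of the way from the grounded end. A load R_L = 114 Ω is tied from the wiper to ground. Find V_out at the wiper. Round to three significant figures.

V_out ≈ 7.62 mV

Split the track: R_lower = x·R_p = 16.44 Ω, R_upper = (1−x)·R_p = 29.36 Ω.
Lower segment in parallel with the load: 16.44 ‖ 114 = 14.37 Ω.
V_out = 23.2 × 14.37/(29.36 + 14.37) = 7.624 mV.
(Unloaded: V_out = x·V_supply = 8.33 mV.)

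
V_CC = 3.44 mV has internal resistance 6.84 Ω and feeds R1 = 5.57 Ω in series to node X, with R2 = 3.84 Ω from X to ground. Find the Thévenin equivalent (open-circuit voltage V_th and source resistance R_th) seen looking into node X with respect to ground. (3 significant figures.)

R1' = 6.84 + 5.57 = 12.41 Ω (source resistance + R1).
With X open, the divider is unloaded: V_th = 3.44 × 3.84/16.25 = 0.8129 mV.
With V_CC suppressed (replaced by a short), R_th = R1' ‖ R2 = (12.41 × 3.84)/(12.41 + 3.84) = 2.933 Ω.

V_th ≈ 0.813 mV, R_th ≈ 2.93 Ω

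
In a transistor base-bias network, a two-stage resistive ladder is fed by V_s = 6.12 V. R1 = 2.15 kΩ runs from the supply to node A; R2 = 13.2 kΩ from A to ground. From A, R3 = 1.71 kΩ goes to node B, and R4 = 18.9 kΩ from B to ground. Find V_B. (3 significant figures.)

Looking into the second stage from A: R3 + R4 = 20.61 kΩ appears in parallel with R2.
R2 ‖ (R3+R4) = 8.046 kΩ.
So V_A = 6.12 × 0.7891 = 4.830 V.
Then the unloaded second divider: V_B = V_A × R4/(R3+R4) = 4.830 × 0.9170 = 4.429 V.

V_B ≈ 4.43 V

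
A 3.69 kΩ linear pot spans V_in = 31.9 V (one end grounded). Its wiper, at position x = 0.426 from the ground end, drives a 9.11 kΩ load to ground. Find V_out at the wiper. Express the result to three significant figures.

V_out ≈ 12.4 V

Split the track: R_lower = x·R_p = 1.572 kΩ, R_upper = (1−x)·R_p = 2.118 kΩ.
(x·R_p) ‖ R_L = 1.341 kΩ.
V_out = 31.9 × 1.341/(2.118 + 1.341) = 12.36 V.
(Unloaded: V_out = x·V_in = 13.6 V.)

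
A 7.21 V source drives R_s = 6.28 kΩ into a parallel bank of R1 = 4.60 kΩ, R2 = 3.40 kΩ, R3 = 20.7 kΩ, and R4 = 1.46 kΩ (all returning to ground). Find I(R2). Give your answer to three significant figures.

Parallel bank: R_p = 1/(1/4.60 + 1/3.40 + 1/20.7 + 1/1.46) = 0.8034 kΩ.
V_A = 7.21 × 0.8034/7.083 = 0.8177 V.
I(R2) = V_A / R2 = 0.8177/3.40 = 0.2405 mA.

I ≈ 0.241 mA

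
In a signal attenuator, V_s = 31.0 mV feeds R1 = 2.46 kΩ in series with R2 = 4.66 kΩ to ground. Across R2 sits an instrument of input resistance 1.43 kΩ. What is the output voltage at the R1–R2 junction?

R2 ‖ R_L = (4.66 × 1.43)/(4.66 + 1.43) = 1.094 kΩ.
Now apply the divider: V_out = 31.0 × 0.3079 = 9.544 mV.

V_out ≈ 9.54 mV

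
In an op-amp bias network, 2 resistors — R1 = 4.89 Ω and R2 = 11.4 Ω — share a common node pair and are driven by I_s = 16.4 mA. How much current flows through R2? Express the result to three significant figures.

For two parallel branches, I_k = I_s · (other R)/(sum of R).
I(R2) = 16.4 × 4.89/(4.89 + 11.4) = 16.4 × 0.3002 = 4.923 mA.

I ≈ 4.92 mA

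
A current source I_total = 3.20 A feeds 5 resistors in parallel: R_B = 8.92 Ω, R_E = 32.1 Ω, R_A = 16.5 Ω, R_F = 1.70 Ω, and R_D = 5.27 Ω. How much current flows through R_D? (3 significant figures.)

I ≈ 0.618 A

ΣG = 1/8.92 + 1/32.1 + 1/16.5 + 1/1.70 + 1/5.27 = 0.9819.
By the current-divider rule, I = I_total · G_k/ΣG = 3.20 × 0.1933 = 0.6184 A.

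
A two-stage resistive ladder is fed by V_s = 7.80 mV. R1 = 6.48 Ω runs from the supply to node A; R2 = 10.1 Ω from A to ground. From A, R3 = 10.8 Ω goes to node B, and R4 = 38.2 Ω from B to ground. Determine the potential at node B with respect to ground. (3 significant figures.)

V_B ≈ 3.43 mV

The second stage (R3 + R4 = 49.00 Ω) loads node A in parallel with R2.
Effective lower resistance at A: R2 ‖ 49.00 = 8.374 Ω.
V_A = 7.80 × 8.374/(6.48 + 8.374) = 4.397 mV.
Stage 2 is unloaded, so V_B = V_A · R4/(R3+R4) = 4.397 × 38.2/49.00 = 3.428 mV.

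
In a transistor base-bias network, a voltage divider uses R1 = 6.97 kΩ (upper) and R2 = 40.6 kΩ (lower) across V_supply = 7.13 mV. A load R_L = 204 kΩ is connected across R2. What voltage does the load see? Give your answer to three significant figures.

R2 ‖ R_L = (40.6 × 204)/(40.6 + 204) = 33.86 kΩ.
Then V_out = V_supply · R2'/(R1 + R2') = 7.13 × 33.86/40.83 = 5.913 mV.
(Unloaded it would be 6.09 mV; the load pulls it down.)

V_out ≈ 5.91 mV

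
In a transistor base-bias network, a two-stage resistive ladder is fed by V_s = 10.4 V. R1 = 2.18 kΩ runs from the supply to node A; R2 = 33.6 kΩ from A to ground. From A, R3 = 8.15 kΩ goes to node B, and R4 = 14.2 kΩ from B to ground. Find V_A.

Node A sees R2 in parallel with the series input of stage 2, R3 + R4 = 22.35 kΩ.
R2 ‖ (R3+R4) = 13.42 kΩ.
V_A = 10.4 × 13.42/(2.18 + 13.42) = 8.947 V.

V_A ≈ 8.95 V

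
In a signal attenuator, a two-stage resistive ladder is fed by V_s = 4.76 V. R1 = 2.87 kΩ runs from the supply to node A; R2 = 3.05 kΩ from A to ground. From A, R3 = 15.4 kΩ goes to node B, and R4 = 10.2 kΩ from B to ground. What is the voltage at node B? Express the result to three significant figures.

Looking into the second stage from A: R3 + R4 = 25.60 kΩ appears in parallel with R2.
Effective lower resistance at A: R2 ‖ 25.60 = 2.725 kΩ.
V_A = 4.76 × 2.725/(2.87 + 2.725) = 2.318 V.
V_B = V_A × 0.3984 = 0.9238 V.

V_B ≈ 0.924 V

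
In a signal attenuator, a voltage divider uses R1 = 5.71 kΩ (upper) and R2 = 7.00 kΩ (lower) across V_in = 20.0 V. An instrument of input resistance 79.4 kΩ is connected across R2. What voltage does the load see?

V_out ≈ 10.6 V

First combine the lower leg with the load: R2 ‖ R_L = 6.433 kΩ.
Voltage divider with the loaded lower leg: V_out = 20.0 × 6.433/(5.71 + 6.433) = 20.0 × 0.5298 = 10.60 V.
(Unloaded it would be 11.0 V; the load pulls it down.)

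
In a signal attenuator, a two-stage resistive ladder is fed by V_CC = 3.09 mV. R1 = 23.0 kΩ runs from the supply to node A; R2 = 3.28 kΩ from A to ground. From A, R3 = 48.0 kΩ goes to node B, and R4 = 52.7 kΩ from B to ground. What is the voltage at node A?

Node A sees R2 in parallel with the series input of stage 2, R3 + R4 = 100.7 kΩ.
Effective lower resistance at A: R2 ‖ 100.7 = 3.177 kΩ.
First divider: V_A = V_CC · 3.177/(23.0 + 3.177) = 0.3750 mV.

V_A ≈ 0.375 mV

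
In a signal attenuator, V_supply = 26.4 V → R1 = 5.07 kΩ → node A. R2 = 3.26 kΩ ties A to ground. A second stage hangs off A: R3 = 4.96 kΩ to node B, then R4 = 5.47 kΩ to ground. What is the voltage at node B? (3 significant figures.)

V_B ≈ 4.55 V

The second stage (R3 + R4 = 10.43 kΩ) loads node A in parallel with R2.
R2 ‖ (R3+R4) = 2.484 kΩ.
V_A = 26.4 × 2.484/(5.07 + 2.484) = 8.680 V.
Then the unloaded second divider: V_B = V_A × R4/(R3+R4) = 8.680 × 0.5244 = 4.552 V.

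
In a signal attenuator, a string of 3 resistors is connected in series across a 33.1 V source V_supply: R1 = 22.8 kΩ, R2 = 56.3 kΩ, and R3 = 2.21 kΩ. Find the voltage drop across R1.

Series total: ΣR = 22.8 + 56.3 + 2.21 = 81.31 kΩ.
Voltage divider: V = V_supply · (22.80 / 81.31) = 33.1 × 0.2804 = 9.282 V.

V ≈ 9.28 V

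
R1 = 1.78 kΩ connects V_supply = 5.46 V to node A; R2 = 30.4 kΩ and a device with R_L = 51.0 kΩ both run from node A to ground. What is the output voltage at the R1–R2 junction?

V_out ≈ 4.99 V

The load sits in parallel with R2, giving an effective lower resistance R2' = R2·R_L/(R2+R_L) = 19.05 kΩ.
Voltage divider with the loaded lower leg: V_out = 5.46 × 19.05/(1.78 + 19.05) = 5.46 × 0.9145 = 4.993 V.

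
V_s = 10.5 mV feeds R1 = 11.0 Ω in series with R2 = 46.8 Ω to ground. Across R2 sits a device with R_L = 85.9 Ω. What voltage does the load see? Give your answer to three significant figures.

The load sits in parallel with R2, giving an effective lower resistance R2' = R2·R_L/(R2+R_L) = 30.29 Ω.
Then V_out = V_s · R2'/(R1 + R2') = 10.5 × 30.29/41.29 = 7.703 mV.

V_out ≈ 7.70 mV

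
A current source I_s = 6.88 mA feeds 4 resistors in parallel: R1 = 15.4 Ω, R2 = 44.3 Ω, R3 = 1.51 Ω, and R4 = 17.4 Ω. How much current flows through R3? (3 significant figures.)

I ≈ 5.64 mA

ΣG = 1/15.4 + 1/44.3 + 1/1.51 + 1/17.4 = 0.8072.
R3 takes the fraction G_k/ΣG = 0.6623/0.8072 = 0.8204, so I = 6.88 × 0.8204 = 5.644 mA.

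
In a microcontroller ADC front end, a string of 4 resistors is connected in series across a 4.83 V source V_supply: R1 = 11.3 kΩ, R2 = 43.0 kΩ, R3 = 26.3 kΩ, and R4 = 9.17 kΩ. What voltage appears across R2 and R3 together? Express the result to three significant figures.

Series total: ΣR = 11.3 + 43.0 + 26.3 + 9.17 = 89.77 kΩ.
R_{R2..R3} = 43.0 + 26.3 = 69.30 kΩ.
V = V_supply · R/ΣR = 4.83 × 0.7720 = 3.729 V.

V ≈ 3.73 V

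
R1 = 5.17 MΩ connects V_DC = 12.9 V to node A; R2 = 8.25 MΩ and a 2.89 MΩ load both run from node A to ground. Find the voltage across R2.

V_out ≈ 3.78 V

R2 ‖ R_L = (8.25 × 2.89)/(8.25 + 2.89) = 2.140 MΩ.
Then V_out = V_DC · R2'/(R1 + R2') = 12.9 × 2.140/7.310 = 3.777 V.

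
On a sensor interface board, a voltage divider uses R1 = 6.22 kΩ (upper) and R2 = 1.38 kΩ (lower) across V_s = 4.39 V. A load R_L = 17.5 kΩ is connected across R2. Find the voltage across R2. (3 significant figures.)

The load sits in parallel with R2, giving an effective lower resistance R2' = R2·R_L/(R2+R_L) = 1.279 kΩ.
Now apply the divider: V_out = 4.39 × 0.1706 = 0.7488 V.
(Unloaded it would be 0.797 V; the load pulls it down.)

V_out ≈ 0.749 V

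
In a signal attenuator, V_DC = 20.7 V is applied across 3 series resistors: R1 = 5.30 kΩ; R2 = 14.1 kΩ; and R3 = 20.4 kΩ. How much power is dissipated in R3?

P ≈ 5.52 mW

ΣR = 39.80 kΩ → I = 20.7/39.80 = 0.5201 mA.
V(R3) = I·R = 10.61 V; P = V·I = 10.61 × 0.5201 = 5.518 mW.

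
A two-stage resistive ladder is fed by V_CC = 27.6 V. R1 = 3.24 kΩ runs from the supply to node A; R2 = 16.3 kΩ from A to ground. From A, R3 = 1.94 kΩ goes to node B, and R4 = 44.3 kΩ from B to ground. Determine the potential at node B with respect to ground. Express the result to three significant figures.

V_B ≈ 20.8 V

The second stage (R3 + R4 = 46.24 kΩ) loads node A in parallel with R2.
R2 ‖ (R3+R4) = 12.05 kΩ.
First divider: V_A = V_CC · 12.05/(3.24 + 12.05) = 21.75 V.
Stage 2 is unloaded, so V_B = V_A · R4/(R3+R4) = 21.75 × 44.3/46.24 = 20.84 V.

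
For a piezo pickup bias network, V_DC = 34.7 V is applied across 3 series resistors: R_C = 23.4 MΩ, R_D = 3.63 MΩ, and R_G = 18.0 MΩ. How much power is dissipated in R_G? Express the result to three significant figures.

ΣR = 45.03 MΩ → I = 34.7/45.03 = 0.7706 µA.
V(R_G) = I·R = 13.87 V; P = V·I = 13.87 × 0.7706 = 10.69 µW.

P ≈ 10.7 µW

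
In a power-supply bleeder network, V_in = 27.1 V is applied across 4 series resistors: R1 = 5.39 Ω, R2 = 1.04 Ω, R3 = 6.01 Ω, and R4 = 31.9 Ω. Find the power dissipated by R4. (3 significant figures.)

P ≈ 11.9 W

The common current is I = 27.1/44.34 = 0.6112 A.
P = I²R = 0.3735 × 31.9 = 11.92 W.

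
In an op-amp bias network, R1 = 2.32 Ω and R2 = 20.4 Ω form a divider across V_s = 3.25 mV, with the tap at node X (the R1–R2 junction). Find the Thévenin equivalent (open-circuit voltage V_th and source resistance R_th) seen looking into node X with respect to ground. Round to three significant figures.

Open-circuit (no load on X): V_th = V_s · R2/(R1 + R2) = 3.25 × 20.4/(2.320 + 20.4) = 2.918 mV.
With V_s suppressed (replaced by a short), R_th = R1 ‖ R2 = (2.320 × 20.4)/(2.320 + 20.4) = 2.083 Ω.

V_th ≈ 2.92 mV, R_th ≈ 2.08 Ω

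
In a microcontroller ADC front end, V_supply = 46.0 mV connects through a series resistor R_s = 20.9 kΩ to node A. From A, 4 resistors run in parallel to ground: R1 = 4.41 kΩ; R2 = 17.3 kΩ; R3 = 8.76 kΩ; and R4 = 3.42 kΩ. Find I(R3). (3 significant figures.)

I ≈ 0.340 µA

Equivalent of the parallel group: R_p = 1.447 kΩ.
Node voltage V_A = V_supply · R_p/(R_s + R_p) = 46.0 × 0.06475 = 2.978 mV.
I(R3) = V_A / R3 = 2.978/8.76 = 0.3400 µA.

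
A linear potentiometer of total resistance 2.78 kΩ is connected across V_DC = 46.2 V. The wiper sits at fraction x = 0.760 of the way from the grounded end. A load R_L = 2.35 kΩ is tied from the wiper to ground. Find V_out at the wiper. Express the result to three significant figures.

V_out ≈ 28.9 V

Split the track: R_lower = x·R_p = 2.113 kΩ, R_upper = (1−x)·R_p = 0.6672 kΩ.
R_L loads the lower segment: effective lower R = 1.113 kΩ.
Then V_out = V_DC · 1.113/(0.6672 + 1.113) = 28.88 V.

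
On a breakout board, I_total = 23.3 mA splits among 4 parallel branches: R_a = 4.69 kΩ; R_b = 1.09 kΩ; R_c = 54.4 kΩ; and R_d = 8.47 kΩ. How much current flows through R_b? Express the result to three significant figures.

I ≈ 16.9 mA

Total conductance ΣG = 1/4.69 + 1/1.09 + 1/54.4 + 1/8.47 = 1.267 (units of 1/kΩ).
By the current-divider rule, I = I_total · G_k/ΣG = 23.3 × 0.7240 = 16.87 mA.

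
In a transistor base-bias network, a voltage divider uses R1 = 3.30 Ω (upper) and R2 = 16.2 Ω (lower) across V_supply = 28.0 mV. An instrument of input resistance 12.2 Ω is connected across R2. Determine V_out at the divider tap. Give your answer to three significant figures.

R2 ‖ R_L = (16.2 × 12.2)/(16.2 + 12.2) = 6.959 Ω.
Voltage divider with the loaded lower leg: V_out = 28.0 × 6.959/(3.30 + 6.959) = 28.0 × 0.6783 = 18.99 mV.

V_out ≈ 19.0 mV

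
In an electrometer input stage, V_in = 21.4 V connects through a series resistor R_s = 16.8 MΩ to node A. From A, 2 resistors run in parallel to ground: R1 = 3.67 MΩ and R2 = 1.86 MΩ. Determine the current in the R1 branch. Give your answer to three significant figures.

I ≈ 0.399 µA

Equivalent of the parallel group: R_p = 1.234 MΩ.
V_A = 21.4 × 1.234/18.03 = 1.465 V.
I(R1) = V_A / R1 = 1.465/3.67 = 0.3991 µA.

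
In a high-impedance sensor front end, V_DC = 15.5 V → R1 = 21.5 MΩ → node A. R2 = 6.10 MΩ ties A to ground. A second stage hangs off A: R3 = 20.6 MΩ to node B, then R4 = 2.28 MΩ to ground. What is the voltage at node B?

Node A sees R2 in parallel with the series input of stage 2, R3 + R4 = 22.88 MΩ.
Effective lower resistance at A: R2 ‖ 22.88 = 4.816 MΩ.
So V_A = 15.5 × 0.1830 = 2.837 V.
Then the unloaded second divider: V_B = V_A × R4/(R3+R4) = 2.837 × 0.09965 = 0.2827 V.

V_B ≈ 0.283 V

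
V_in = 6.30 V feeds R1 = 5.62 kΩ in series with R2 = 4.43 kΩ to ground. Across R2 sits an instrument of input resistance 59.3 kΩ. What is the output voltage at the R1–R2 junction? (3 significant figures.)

V_out ≈ 2.67 V

The load sits in parallel with R2, giving an effective lower resistance R2' = R2·R_L/(R2+R_L) = 4.122 kΩ.
Voltage divider with the loaded lower leg: V_out = 6.30 × 4.122/(5.62 + 4.122) = 6.30 × 0.4231 = 2.666 V.
(Unloaded it would be 2.78 V; the load pulls it down.)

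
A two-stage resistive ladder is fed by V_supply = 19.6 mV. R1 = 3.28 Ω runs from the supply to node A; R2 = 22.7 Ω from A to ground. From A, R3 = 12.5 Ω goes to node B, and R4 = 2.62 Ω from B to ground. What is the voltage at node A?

V_A ≈ 14.4 mV

Node A sees R2 in parallel with the series input of stage 2, R3 + R4 = 15.12 Ω.
R2 ‖ (R3+R4) = 9.075 Ω.
First divider: V_A = V_supply · 9.075/(3.28 + 9.075) = 14.40 mV.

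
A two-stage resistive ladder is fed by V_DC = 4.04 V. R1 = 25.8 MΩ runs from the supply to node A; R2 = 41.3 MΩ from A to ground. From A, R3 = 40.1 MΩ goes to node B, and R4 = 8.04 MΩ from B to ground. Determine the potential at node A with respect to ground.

V_A ≈ 1.87 V

Looking into the second stage from A: R3 + R4 = 48.14 MΩ appears in parallel with R2.
R2 ‖ (R3+R4) = 22.23 MΩ.
So V_A = 4.04 × 0.4628 = 1.870 V.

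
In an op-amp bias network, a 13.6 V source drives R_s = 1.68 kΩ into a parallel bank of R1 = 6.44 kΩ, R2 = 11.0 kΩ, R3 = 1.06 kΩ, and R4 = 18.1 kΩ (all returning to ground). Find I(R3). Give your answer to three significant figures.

Parallel bank: R_p = 1/(1/6.44 + 1/11.0 + 1/1.06 + 1/18.1) = 0.8033 kΩ.
Node voltage V_A = V_in · R_p/(R_s + R_p) = 13.6 × 0.3235 = 4.399 V.
Branch current I = V_A/R3 = 4.399/1.06 = 4.150 mA.

I ≈ 4.15 mA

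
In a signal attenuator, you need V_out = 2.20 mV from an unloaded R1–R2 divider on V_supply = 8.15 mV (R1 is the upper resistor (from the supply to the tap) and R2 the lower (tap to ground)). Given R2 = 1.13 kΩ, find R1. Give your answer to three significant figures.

R1 ≈ 3.06 kΩ

The divider ratio is R2/(R1+R2) = 2.20/8.15 = 0.2699.
So R1 = R2 · (V_supply/V_out − 1) = 1.13 × (8.15/2.20 − 1) = 1.13 × 2.705 = 3.056 kΩ.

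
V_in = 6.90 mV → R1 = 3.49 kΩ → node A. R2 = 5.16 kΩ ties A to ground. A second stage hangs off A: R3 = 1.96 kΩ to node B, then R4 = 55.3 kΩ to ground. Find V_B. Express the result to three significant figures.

V_B ≈ 3.84 mV

Node A sees R2 in parallel with the series input of stage 2, R3 + R4 = 57.26 kΩ.
Effective lower resistance at A: R2 ‖ 57.26 = 4.733 kΩ.
V_A = 6.90 × 4.733/(3.49 + 4.733) = 3.972 mV.
Then the unloaded second divider: V_B = V_A × R4/(R3+R4) = 3.972 × 0.9658 = 3.836 mV.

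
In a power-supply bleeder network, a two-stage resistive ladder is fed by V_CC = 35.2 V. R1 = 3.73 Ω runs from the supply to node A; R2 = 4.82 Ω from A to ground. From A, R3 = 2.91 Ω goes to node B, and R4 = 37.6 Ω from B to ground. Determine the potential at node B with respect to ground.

Looking into the second stage from A: R3 + R4 = 40.51 Ω appears in parallel with R2.
Effective lower resistance at A: R2 ‖ 40.51 = 4.307 Ω.
First divider: V_A = V_CC · 4.307/(3.73 + 4.307) = 18.86 V.
Then the unloaded second divider: V_B = V_A × R4/(R3+R4) = 18.86 × 0.9282 = 17.51 V.

V_B ≈ 17.5 V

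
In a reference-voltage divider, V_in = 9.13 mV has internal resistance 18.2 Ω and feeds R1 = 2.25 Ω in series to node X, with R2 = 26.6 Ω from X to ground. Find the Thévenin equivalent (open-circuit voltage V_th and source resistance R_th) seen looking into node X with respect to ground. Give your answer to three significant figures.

V_th ≈ 5.16 mV, R_th ≈ 11.6 Ω

R1' = 18.2 + 2.25 = 20.45 Ω (source resistance + R1).
With X open, the divider is unloaded: V_th = 9.13 × 26.6/47.05 = 5.162 mV.
Zeroing V_in shorts the top of R1' to ground, so R_th = R1' ‖ R2 = 11.56 Ω.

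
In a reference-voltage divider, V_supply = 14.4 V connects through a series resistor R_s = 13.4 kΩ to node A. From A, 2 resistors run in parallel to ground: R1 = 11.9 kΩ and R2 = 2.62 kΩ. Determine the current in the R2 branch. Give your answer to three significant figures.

Equivalent of the parallel group: R_p = 2.147 kΩ.
V_A = 14.4 × 2.147/15.55 = 1.989 V.
Branch current I = V_A/R2 = 1.989/2.62 = 0.7591 mA.

I ≈ 0.759 mA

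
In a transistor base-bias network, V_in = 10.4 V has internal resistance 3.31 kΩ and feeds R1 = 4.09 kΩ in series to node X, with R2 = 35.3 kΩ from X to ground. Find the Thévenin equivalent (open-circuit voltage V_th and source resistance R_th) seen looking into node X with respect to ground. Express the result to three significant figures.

V_th ≈ 8.60 V, R_th ≈ 6.12 kΩ

R1' = 3.31 + 4.09 = 7.400 kΩ (source resistance + R1).
With X open, the divider is unloaded: V_th = 10.4 × 35.3/42.70 = 8.598 V.
Zeroing V_in shorts the top of R1' to ground, so R_th = R1' ‖ R2 = 6.118 kΩ.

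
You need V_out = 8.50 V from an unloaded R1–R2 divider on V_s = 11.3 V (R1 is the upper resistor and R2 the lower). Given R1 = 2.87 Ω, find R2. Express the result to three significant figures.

R2 ≈ 8.71 Ω

The divider ratio is R2/(R1+R2) = 8.50/11.3 = 0.7522.
R2 = R1 · 0.7522/(1 − 0.7522) = 8.712 Ω.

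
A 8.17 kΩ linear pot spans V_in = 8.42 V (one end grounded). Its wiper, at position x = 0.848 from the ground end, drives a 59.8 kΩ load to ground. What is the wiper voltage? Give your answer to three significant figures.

The pot divides into 1.242 kΩ above the wiper and 6.928 kΩ below.
Lower segment in parallel with the load: 6.928 ‖ 59.8 = 6.209 kΩ.
V_out = 8.42 × 6.209/(1.242 + 6.209) = 7.017 V.
(Unloaded: V_out = x·V_in = 7.14 V.)

V_out ≈ 7.02 V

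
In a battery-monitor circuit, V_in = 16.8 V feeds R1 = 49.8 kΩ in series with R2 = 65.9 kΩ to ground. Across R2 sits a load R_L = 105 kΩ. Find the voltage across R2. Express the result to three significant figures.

V_out ≈ 7.53 V

R2 ‖ R_L = (65.9 × 105)/(65.9 + 105) = 40.49 kΩ.
Now apply the divider: V_out = 16.8 × 0.4484 = 7.534 V.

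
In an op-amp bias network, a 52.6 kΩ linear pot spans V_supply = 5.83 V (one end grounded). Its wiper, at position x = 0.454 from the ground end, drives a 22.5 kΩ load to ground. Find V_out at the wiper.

Split the track: R_lower = x·R_p = 23.88 kΩ, R_upper = (1−x)·R_p = 28.72 kΩ.
(x·R_p) ‖ R_L = 11.58 kΩ.
Loaded-divider output: V_out = 5.83 × 0.2874 = 1.676 V.

V_out ≈ 1.68 V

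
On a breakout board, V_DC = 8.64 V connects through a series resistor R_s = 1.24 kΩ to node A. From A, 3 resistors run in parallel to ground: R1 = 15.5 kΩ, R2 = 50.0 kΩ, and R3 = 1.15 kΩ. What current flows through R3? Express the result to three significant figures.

Combine the parallel branches: R_p = (1/15.5 + 1/50.0 + 1/1.15)⁻¹ = 1.048 kΩ.
Node voltage V_A = V_DC · R_p/(R_s + R_p) = 8.64 × 0.4581 = 3.958 V.
Branch current I = V_A/R3 = 3.958/1.15 = 3.442 mA.
(Check via current divider: I_total = 3.776 mA; share G_k/ΣG = 0.9114 → same result.)

I ≈ 3.44 mA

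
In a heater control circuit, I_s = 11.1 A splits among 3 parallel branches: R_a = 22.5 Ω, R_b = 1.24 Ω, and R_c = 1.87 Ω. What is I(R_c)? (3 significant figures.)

Total conductance ΣG = 1/22.5 + 1/1.24 + 1/1.87 = 1.386 (units of 1/Ω).
R_c takes the fraction G_k/ΣG = 0.5348/1.386 = 0.3859, so I = 11.1 × 0.3859 = 4.284 A.

I ≈ 4.28 A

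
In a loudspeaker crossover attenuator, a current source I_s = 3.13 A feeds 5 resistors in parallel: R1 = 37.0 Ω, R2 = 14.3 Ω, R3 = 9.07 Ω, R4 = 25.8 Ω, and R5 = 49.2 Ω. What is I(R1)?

I ≈ 0.318 A

ΣG = 1/37.0 + 1/14.3 + 1/9.07 + 1/25.8 + 1/49.2 = 0.2663.
R1 takes the fraction G_k/ΣG = 0.02703/0.2663 = 0.1015, so I = 3.13 × 0.1015 = 0.3177 A.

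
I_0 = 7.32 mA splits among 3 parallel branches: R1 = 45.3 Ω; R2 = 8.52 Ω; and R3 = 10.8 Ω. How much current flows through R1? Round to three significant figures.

I ≈ 0.696 mA

Total conductance ΣG = 1/45.3 + 1/8.52 + 1/10.8 = 0.2320 (units of 1/Ω).
By the current-divider rule, I = I_0 · G_k/ΣG = 7.32 × 0.09514 = 0.6964 mA.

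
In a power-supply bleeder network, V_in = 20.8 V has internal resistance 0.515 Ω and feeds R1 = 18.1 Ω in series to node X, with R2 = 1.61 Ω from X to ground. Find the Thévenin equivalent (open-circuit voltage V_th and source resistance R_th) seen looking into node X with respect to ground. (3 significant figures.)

V_th ≈ 1.66 V, R_th ≈ 1.48 Ω

R1' = 0.515 + 18.1 = 18.62 Ω (source resistance + R1).
Open-circuit (no load on X): V_th = V_in · R2/(R1' + R2) = 20.8 × 1.61/(18.62 + 1.61) = 1.656 V.
With V_in suppressed (replaced by a short), R_th = R1' ‖ R2 = (18.62 × 1.61)/(18.62 + 1.61) = 1.482 Ω.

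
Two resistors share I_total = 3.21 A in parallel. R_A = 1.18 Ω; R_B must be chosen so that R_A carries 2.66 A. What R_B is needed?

R_B ≈ 5.71 Ω

The fraction through R_A equals R_B/(R_A+R_B).
With f = 0.8287, R_B = R_A · f/(1−f) = 1.18 × 4.836 = 5.707 Ω.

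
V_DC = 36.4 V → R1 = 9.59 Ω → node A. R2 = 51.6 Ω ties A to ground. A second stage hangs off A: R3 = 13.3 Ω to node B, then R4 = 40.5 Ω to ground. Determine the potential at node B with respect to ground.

Node A sees R2 in parallel with the series input of stage 2, R3 + R4 = 53.80 Ω.
R2 ‖ (R3+R4) = 26.34 Ω.
V_A = 36.4 × 26.34/(9.59 + 26.34) = 26.68 V.
Then the unloaded second divider: V_B = V_A × R4/(R3+R4) = 26.68 × 0.7528 = 20.09 V.

V_B ≈ 20.1 V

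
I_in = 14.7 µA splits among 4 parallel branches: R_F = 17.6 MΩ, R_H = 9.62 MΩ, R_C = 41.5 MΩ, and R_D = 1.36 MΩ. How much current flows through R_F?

I ≈ 0.908 µA

Conductances: ΣG = 1/17.6 + 1/9.62 + 1/41.5 + 1/1.36 = 0.9202 (1/MΩ).
R_F takes the fraction G_k/ΣG = 0.05682/0.9202 = 0.06175, so I = 14.7 × 0.06175 = 0.9077 µA.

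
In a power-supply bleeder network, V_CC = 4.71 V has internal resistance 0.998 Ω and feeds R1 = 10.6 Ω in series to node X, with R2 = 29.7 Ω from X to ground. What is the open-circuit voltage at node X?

R1' = 0.998 + 10.6 = 11.60 Ω (source resistance + R1).
Open-circuit (no load on X): V_th = V_CC · R2/(R1' + R2) = 4.71 × 29.7/(11.60 + 29.7) = 3.387 V.

V_th ≈ 3.39 V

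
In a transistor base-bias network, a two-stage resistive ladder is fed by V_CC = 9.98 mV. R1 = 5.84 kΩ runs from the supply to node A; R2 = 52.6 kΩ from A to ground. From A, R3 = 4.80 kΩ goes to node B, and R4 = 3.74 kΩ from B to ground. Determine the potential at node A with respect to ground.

The second stage (R3 + R4 = 8.540 kΩ) loads node A in parallel with R2.
R2 ‖ (R3+R4) = 7.347 kΩ.
So V_A = 9.98 × 0.5571 = 5.560 mV.

V_A ≈ 5.56 mV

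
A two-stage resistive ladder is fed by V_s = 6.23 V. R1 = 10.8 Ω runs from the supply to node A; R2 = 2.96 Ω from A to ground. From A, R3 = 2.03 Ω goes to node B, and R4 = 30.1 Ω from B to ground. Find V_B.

V_B ≈ 1.17 V

Node A sees R2 in parallel with the series input of stage 2, R3 + R4 = 32.13 Ω.
R2 ‖ (R3+R4) = 2.710 Ω.
V_A = 6.23 × 2.710/(10.8 + 2.710) = 1.250 V.
Then the unloaded second divider: V_B = V_A × R4/(R3+R4) = 1.250 × 0.9368 = 1.171 V.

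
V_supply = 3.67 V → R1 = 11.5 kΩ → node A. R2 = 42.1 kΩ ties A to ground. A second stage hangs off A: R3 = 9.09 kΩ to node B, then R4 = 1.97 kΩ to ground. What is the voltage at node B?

The second stage (R3 + R4 = 11.06 kΩ) loads node A in parallel with R2.
R2 ‖ (R3+R4) = 8.759 kΩ.
V_A = 3.67 × 8.759/(11.5 + 8.759) = 1.587 V.
Stage 2 is unloaded, so V_B = V_A · R4/(R3+R4) = 1.587 × 1.97/11.06 = 0.2826 V.

V_B ≈ 0.283 V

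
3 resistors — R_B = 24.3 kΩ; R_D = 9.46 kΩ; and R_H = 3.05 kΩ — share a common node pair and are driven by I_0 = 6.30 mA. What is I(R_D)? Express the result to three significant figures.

I ≈ 1.40 mA

ΣG = 1/24.3 + 1/9.46 + 1/3.05 = 0.4747.
R_D takes the fraction G_k/ΣG = 0.1057/0.4747 = 0.2227, so I = 6.30 × 0.2227 = 1.403 mA.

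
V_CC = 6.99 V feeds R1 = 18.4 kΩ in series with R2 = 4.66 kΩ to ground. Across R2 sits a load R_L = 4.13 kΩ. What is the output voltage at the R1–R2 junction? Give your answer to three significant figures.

R2 ‖ R_L = (4.66 × 4.13)/(4.66 + 4.13) = 2.190 kΩ.
Voltage divider with the loaded lower leg: V_out = 6.99 × 2.190/(18.4 + 2.190) = 6.99 × 0.1063 = 0.7433 V.
(Unloaded it would be 1.41 V; the load pulls it down.)

V_out ≈ 0.743 V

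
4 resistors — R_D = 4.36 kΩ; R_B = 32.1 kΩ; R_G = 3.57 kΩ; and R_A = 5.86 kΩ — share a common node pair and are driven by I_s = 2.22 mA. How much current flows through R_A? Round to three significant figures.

Total conductance ΣG = 1/4.36 + 1/32.1 + 1/3.57 + 1/5.86 = 0.7113 (units of 1/kΩ).
R_A takes the fraction G_k/ΣG = 0.1706/0.7113 = 0.2399, so I = 2.22 × 0.2399 = 0.5326 mA.

I ≈ 0.533 mA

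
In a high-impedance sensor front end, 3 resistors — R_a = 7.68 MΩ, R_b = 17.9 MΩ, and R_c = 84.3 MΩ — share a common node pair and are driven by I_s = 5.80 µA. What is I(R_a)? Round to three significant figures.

ΣG = 1/7.68 + 1/17.9 + 1/84.3 = 0.1979.
By the current-divider rule, I = I_s · G_k/ΣG = 5.80 × 0.6578 = 3.815 µA.

I ≈ 3.82 µA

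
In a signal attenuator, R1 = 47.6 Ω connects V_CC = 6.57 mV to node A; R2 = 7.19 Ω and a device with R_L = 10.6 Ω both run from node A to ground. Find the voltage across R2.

First combine the lower leg with the load: R2 ‖ R_L = 4.284 Ω.
Voltage divider with the loaded lower leg: V_out = 6.57 × 4.284/(47.6 + 4.284) = 6.57 × 0.08257 = 0.5425 mV.

V_out ≈ 0.542 mV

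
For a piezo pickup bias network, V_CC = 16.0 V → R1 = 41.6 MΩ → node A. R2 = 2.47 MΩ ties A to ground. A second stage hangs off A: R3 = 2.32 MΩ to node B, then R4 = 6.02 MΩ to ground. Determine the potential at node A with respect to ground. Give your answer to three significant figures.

The second stage (R3 + R4 = 8.340 MΩ) loads node A in parallel with R2.
Effective lower resistance at A: R2 ‖ 8.340 = 1.906 MΩ.
V_A = 16.0 × 1.906/(41.6 + 1.906) = 0.7008 V.

V_A ≈ 0.701 V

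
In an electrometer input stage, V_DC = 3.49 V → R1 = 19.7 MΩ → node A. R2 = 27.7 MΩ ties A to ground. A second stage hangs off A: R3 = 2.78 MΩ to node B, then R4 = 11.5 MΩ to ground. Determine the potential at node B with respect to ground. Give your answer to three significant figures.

V_B ≈ 0.909 V

The second stage (R3 + R4 = 14.28 MΩ) loads node A in parallel with R2.
Effective lower resistance at A: R2 ‖ 14.28 = 9.422 MΩ.
V_A = 3.49 × 9.422/(19.7 + 9.422) = 1.129 V.
Then the unloaded second divider: V_B = V_A × R4/(R3+R4) = 1.129 × 0.8053 = 0.9094 V.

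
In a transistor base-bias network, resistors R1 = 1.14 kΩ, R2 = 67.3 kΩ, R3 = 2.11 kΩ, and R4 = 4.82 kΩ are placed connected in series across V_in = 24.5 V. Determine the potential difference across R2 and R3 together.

V ≈ 22.6 V

ΣR = 1.14 + 67.3 + 2.11 + 4.82 = 75.37 kΩ.
R_{R2..R3} = 67.3 + 2.11 = 69.41 kΩ.
By the voltage-divider rule, V = 24.5 × 69.41/75.37 = 22.56 V.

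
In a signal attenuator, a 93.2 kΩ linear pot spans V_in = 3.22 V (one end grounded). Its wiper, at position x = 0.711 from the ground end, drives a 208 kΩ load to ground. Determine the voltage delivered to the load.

The pot divides into 26.93 kΩ above the wiper and 66.27 kΩ below.
(x·R_p) ‖ R_L = 50.25 kΩ.
V_out = 3.22 × 50.25/(26.93 + 50.25) = 2.096 V.

V_out ≈ 2.10 V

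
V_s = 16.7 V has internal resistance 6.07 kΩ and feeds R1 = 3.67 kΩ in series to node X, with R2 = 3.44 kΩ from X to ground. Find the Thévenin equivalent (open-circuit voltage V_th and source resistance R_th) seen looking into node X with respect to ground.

V_th ≈ 4.36 V, R_th ≈ 2.54 kΩ

R1' = 6.07 + 3.67 = 9.740 kΩ (source resistance + R1).
With X open, the divider is unloaded: V_th = 16.7 × 3.44/13.18 = 4.359 V.
Looking into X with the source shorted: R_th = R1'·R2/(R1'+R2) = 9.740 × 3.44/13.18 = 2.542 kΩ.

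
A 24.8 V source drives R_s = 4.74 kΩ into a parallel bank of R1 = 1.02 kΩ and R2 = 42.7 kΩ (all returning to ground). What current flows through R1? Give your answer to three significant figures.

Parallel bank: R_p = 1/(1/1.02 + 1/42.7) = 0.9962 kΩ.
Node voltage V_A = V_supply · R_p/(R_s + R_p) = 24.8 × 0.1737 = 4.307 V.
I(R1) = V_A / R1 = 4.307/1.02 = 4.223 mA.
(Equivalently: I_total = 4.323 mA, then current-divider fraction G_k/ΣG = 0.9767.)

I ≈ 4.22 mA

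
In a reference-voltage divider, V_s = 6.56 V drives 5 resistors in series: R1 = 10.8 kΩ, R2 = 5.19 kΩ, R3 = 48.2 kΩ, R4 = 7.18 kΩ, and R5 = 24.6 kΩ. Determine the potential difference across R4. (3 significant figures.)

Series total: ΣR = 10.8 + 5.19 + 48.2 + 7.18 + 24.6 = 95.97 kΩ.
By the voltage-divider rule, V = 6.56 × 7.180/95.97 = 0.4908 V.

V ≈ 0.491 V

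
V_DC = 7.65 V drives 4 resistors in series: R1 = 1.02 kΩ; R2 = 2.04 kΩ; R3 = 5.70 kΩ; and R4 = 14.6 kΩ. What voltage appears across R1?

V ≈ 0.334 V

Series total: ΣR = 1.02 + 2.04 + 5.70 + 14.6 = 23.36 kΩ.
By the voltage-divider rule, V = 7.65 × 1.020/23.36 = 0.3340 V.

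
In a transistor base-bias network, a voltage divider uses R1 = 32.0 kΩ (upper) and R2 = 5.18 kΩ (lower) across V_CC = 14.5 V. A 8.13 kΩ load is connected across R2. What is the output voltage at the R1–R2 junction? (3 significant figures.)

R2 ‖ R_L = (5.18 × 8.13)/(5.18 + 8.13) = 3.164 kΩ.
Voltage divider with the loaded lower leg: V_out = 14.5 × 3.164/(32.0 + 3.164) = 14.5 × 0.08998 = 1.305 V.

V_out ≈ 1.30 V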